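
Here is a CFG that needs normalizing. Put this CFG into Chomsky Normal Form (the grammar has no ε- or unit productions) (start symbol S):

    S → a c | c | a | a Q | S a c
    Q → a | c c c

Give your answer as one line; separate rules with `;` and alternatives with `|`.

Introduce a nonterminal for each terminal appearing in a rule of length ≥ 2: X1 → a, X2 → c.
Binarize each right-hand side of length ≥ 3 by chaining fresh nonterminals (Y1, Y2, …): affected rules were S → S X1 X2; Q → X2 X2 X2.

S → X1 X2 | c | a | X1 Q | S Y1; Q → a | X2 Y2; X1 → a; X2 → c; Y1 → X1 X2; Y2 → X2 X2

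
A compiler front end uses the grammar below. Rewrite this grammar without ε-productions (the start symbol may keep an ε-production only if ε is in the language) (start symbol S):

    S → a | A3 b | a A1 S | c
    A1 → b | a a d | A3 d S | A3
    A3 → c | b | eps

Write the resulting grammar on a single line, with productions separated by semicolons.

Nullable set = {A1, A3}.
ε ∉ L(G), so no ε-production is kept.
Expand every rule over subsets of its nullable positions: S → A3 b gives A3 b | b. S → a A1 S gives a A1 S | a S. A1 → A3 d S gives A3 d S | d S.

S → a | A3 b | b | a A1 S | a S | c; A1 → b | a a d | A3 d S | d S | A3; A3 → c | b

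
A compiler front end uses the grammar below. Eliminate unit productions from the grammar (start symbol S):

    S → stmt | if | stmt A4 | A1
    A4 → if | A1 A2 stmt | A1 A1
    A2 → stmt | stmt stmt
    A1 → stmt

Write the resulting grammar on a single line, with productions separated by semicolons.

S → stmt | if | stmt A4; A4 → if | A1 A2 stmt | A1 A1; A2 → stmt | stmt stmt; A1 → stmt

Unit pairs: S ⇒* {A1}.
For every A with A ⇒* B via unit rules, add B's non-unit alternatives to A; then delete every rule of the form X → Y.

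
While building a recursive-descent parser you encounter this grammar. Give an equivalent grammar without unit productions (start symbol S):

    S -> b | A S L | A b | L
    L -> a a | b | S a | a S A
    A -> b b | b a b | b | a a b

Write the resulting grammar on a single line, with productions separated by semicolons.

Unit pairs: S ⇒* {L}.
For every A with A ⇒* B via unit rules, add B's non-unit alternatives to A; then delete every rule of the form X → Y.

S -> a a | b | S a | a S A | A S L | A b; L -> a a | b | S a | a S A; A -> b b | b a b | b | a a b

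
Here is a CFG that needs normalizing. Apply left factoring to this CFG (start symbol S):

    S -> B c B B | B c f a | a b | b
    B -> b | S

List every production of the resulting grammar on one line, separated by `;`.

S -> a b | b | B c S'; B -> b | S; S' -> B B | f a

S has alternatives sharing prefix 'B c': factor to S → B c S' with S' → B B | f a.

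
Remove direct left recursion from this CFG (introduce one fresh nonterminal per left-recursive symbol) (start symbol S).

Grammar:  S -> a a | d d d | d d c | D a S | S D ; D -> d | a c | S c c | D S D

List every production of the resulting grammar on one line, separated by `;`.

S -> a a S' | d d d S' | d d c S' | D a S S'; D -> d D' | a c D' | S c c D'; S' -> D S' | epsilon; D' -> S D D' | epsilon

S, D are directly left-recursive.
For S: α = {D}, β = {a a, d d d, d d c, D a S}. Rewrite as S → β S' and S' → α S' | ε.
For D: α = {S D}, β = {d, a c, S c c}. Rewrite as D → β D' and D' → α D' | ε.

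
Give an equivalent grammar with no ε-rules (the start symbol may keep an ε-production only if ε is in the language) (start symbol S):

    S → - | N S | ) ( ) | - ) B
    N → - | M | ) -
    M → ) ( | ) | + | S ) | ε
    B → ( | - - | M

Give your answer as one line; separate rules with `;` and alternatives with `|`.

S → - | N S | ) ( ) | - ) B | - ); N → - | M | ) -; M → ) ( | ) | + | S ); B → ( | - - | M

The nullable symbols are {B, M, N}.
ε ∉ L(G), so no ε-production is kept.
Expand every rule over subsets of its nullable positions: S → - ) B gives - ) B | - ).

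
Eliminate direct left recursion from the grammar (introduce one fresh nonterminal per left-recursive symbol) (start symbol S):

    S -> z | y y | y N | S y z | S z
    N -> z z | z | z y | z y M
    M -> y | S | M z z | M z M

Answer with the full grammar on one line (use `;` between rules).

S -> z S' | y y S' | y N S'; N -> z z | z | z y | z y M; M -> y M' | S M'; S' -> y z S' | z S' | ε; M' -> z z M' | z M M' | ε

Directly left-recursive nonterminals: S, M.
For S: α = {y z, z}, β = {z, y y, y N}. Rewrite as S → β S' and S' → α S' | ε.
For M: α = {z z, z M}, β = {y, S}. Rewrite as M → β M' and M' → α M' | ε.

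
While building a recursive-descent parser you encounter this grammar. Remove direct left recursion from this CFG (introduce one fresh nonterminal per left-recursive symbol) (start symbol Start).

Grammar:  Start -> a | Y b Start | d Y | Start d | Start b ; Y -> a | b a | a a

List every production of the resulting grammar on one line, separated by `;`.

Start -> a Start1 | Y b Start Start1 | d Y Start1; Y -> a | b a | a a; Start1 -> d Start1 | b Start1 | ε

Start is directly left-recursive.
For Start: α = {d, b}, β = {a, Y b Start, d Y}. Rewrite as Start → β Start1 and Start1 → α Start1 | ε.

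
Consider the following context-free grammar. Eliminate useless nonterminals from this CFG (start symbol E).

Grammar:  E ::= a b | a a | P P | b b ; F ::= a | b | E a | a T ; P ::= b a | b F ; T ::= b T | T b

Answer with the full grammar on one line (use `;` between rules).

E ::= a b | a a | P P | b b; F ::= a | b | E a; P ::= b a | b F

Generating nonterminals: {E, F, P}.
Reachable from E after that: {E, F, P}.
Removed useless symbols: {T} and every production mentioning them.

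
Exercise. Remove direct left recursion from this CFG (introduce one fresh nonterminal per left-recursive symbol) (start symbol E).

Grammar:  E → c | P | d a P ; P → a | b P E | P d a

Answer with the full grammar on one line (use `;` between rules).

Directly left-recursive nonterminal: P.
For P: α = {d a}, β = {a, b P E}. Rewrite as P → β P' and P' → α P' | ε.

E → c | P | d a P; P → a P' | b P E P'; P' → d a P' | epsilon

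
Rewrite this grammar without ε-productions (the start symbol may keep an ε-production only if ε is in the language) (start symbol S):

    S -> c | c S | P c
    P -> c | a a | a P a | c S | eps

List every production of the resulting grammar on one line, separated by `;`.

S -> c | c S | P c; P -> c | a a | a P a | c S

The nullable symbols are {P}.
ε ∉ L(G), so no ε-production is kept.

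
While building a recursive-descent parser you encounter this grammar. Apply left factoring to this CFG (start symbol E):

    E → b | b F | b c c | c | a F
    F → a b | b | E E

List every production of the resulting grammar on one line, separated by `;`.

E → c | a F | b E'; F → a b | b | E E; E' → ε | F | c c

E has alternatives sharing prefix 'b': factor to E → b E' with E' → ε | F | c c.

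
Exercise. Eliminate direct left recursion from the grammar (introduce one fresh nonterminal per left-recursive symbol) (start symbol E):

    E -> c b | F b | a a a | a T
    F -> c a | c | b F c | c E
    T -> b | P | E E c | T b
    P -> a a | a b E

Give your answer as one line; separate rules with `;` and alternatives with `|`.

E -> c b | F b | a a a | a T; F -> c a | c | b F c | c E; T -> b T' | P T' | E E c T'; P -> a a | a b E; T' -> b T' | epsilon

Directly left-recursive nonterminal: T.
For T: α = {b}, β = {b, P, E E c}. Rewrite as T → β T' and T' → α T' | ε.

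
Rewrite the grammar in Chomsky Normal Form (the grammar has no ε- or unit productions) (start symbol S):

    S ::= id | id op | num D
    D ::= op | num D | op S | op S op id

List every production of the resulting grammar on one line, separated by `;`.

S ::= id | X1 X2 | X3 D; D ::= op | X3 D | X2 S | X2 Y1; X1 ::= id; X2 ::= op; X3 ::= num; Y1 ::= S Y2; Y2 ::= X2 X1

Introduce a nonterminal for each terminal appearing in a rule of length ≥ 2: X1 → id, X2 → op, X3 → num.
Binarize each right-hand side of length ≥ 3 by chaining fresh nonterminals (Y1, Y2, …): affected rules were D → X2 S X2 X1.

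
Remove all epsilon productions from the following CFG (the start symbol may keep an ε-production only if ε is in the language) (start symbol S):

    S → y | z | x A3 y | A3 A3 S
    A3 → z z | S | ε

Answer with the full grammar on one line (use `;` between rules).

Nullable set = {A3}.
ε ∉ L(G), so no ε-production is kept.
Add the nullable-subset variants: S → x A3 y gives x A3 y | x y. S → A3 A3 S gives A3 A3 S | A3 S.

S → y | z | x A3 y | x y | A3 A3 S | A3 S; A3 → z z | S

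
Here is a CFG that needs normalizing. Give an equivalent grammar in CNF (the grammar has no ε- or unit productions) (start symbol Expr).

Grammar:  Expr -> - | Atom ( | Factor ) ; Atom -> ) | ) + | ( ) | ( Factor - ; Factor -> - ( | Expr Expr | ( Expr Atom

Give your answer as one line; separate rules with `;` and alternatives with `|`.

Expr -> - | Atom X1 | Factor X2; Atom -> ) | X2 X3 | X1 X2 | X1 Y1; Factor -> X4 X1 | Expr Expr | X1 Y2; X1 -> (; X2 -> ); X3 -> +; X4 -> -; Y1 -> Factor X4; Y2 -> Expr Atom

Introduce a nonterminal for each terminal appearing in a rule of length ≥ 2: X1 → (, X2 → ), X3 → +, X4 → -.
Binarize each right-hand side of length ≥ 3 by chaining fresh nonterminals (Y1, Y2, …): affected rules were Atom → X1 Factor X4; Factor → X1 Expr Atom.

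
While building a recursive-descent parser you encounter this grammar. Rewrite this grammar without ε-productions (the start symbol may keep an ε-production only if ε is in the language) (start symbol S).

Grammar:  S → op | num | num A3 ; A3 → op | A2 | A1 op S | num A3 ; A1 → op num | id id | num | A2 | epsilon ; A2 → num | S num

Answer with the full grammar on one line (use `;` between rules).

S → op | num | num A3; A3 → op | A2 | A1 op S | op S | num A3; A1 → op num | id id | num | A2; A2 → num | S num

Nullable set = {A1}.
ε ∉ L(G), so no ε-production is kept.
Expand every rule over subsets of its nullable positions: A3 → A1 op S gives A1 op S | op S.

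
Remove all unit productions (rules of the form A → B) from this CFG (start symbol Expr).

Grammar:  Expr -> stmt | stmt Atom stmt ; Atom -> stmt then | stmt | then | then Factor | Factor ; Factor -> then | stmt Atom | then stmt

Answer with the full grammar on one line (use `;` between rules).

Expr -> stmt | stmt Atom stmt; Atom -> stmt then | stmt | then | then Factor | stmt Atom | then stmt; Factor -> then | stmt Atom | then stmt

Unit pairs: Atom ⇒* {Factor}.
For every A with A ⇒* B via unit rules, add B's non-unit alternatives to A; then delete every rule of the form X → Y.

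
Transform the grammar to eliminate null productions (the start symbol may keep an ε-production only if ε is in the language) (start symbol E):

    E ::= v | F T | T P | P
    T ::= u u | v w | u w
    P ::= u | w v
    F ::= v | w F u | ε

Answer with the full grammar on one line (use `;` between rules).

Nullable set = {F}.
ε ∉ L(G), so no ε-production is kept.
Add the nullable-subset variants: E → F T gives F T | T. F → w F u gives w F u | w u.

E ::= v | F T | T | T P | P; T ::= u u | v w | u w; P ::= u | w v; F ::= v | w F u | w u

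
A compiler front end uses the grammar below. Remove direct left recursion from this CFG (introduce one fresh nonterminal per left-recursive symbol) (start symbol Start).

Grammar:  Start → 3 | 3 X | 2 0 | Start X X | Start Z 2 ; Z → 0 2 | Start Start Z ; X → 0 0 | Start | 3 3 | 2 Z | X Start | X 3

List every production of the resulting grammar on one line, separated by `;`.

Start → 3 Start1 | 3 X Start1 | 2 0 Start1; Z → 0 2 | Start Start Z; X → 0 0 X1 | Start X1 | 3 3 X1 | 2 Z X1; Start1 → X X Start1 | Z 2 Start1 | eps; X1 → Start X1 | 3 X1 | eps

Start, X are directly left-recursive.
For Start: α = {X X, Z 2}, β = {3, 3 X, 2 0}. Rewrite as Start → β Start1 and Start1 → α Start1 | ε.
For X: α = {Start, 3}, β = {0 0, Start, 3 3, 2 Z}. Rewrite as X → β X1 and X1 → α X1 | ε.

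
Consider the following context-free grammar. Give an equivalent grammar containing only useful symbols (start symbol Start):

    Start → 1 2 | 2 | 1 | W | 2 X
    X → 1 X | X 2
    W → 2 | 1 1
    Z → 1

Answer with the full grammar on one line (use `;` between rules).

Start → 1 2 | 2 | 1 | W; W → 2 | 1 1

Generating nonterminals: {Start, W, Z}.
Reachable from Start after that: {Start, W}.
Removed useless symbols: {X, Z} and every production mentioning them.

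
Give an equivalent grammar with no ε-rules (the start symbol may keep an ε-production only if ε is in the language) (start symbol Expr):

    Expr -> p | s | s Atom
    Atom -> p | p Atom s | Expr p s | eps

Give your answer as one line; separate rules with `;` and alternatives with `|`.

Expr -> p | s | s Atom; Atom -> p | p Atom s | p s | Expr p s

The nullable symbols are {Atom}.
ε ∉ L(G), so no ε-production is kept.
For each production, add variants omitting each subset of nullable occurrences: Atom → p Atom s gives p Atom s | p s.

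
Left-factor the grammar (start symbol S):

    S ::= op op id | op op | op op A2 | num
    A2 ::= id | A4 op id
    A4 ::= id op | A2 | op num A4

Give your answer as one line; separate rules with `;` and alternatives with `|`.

S ::= num | op op S'; A2 ::= id | A4 op id; A4 ::= id op | A2 | op num A4; S' ::= id | ε | A2

S has alternatives sharing prefix 'op op': factor to S → op op S' with S' → id | ε | A2.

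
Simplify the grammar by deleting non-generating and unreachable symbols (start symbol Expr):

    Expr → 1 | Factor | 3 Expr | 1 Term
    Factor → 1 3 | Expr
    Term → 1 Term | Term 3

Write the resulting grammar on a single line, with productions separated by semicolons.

Generating nonterminals: {Expr, Factor}.
Reachable from Expr after that: {Expr, Factor}.
Removed useless symbols: {Term} and every production mentioning them.

Expr → 1 | Factor | 3 Expr; Factor → 1 3 | Expr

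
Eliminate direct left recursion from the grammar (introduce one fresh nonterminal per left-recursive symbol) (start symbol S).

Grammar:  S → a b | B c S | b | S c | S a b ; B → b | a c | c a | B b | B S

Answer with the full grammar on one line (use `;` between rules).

S → a b S' | B c S S' | b S'; B → b B' | a c B' | c a B'; S' → c S' | a b S' | ε; B' → b B' | S B' | ε

S, B are directly left-recursive.
For S: α = {c, a b}, β = {a b, B c S, b}. Rewrite as S → β S' and S' → α S' | ε.
For B: α = {b, S}, β = {b, a c, c a}. Rewrite as B → β B' and B' → α B' | ε.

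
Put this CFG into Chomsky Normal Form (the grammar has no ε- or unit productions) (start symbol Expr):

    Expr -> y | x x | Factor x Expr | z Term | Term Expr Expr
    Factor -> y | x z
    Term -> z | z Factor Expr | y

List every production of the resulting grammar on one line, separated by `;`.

Introduce a nonterminal for each terminal appearing in a rule of length ≥ 2: X1 → x, X2 → z.
Binarize each right-hand side of length ≥ 3 by chaining fresh nonterminals (Y1, Y2, …): affected rules were Expr → Factor X1 Expr; Expr → Term Expr Expr; Term → X2 Factor Expr.

Expr -> y | X1 X1 | Factor Y1 | X2 Term | Term Y2; Factor -> y | X1 X2; Term -> z | X2 Y3 | y; X1 -> x; X2 -> z; Y1 -> X1 Expr; Y2 -> Expr Expr; Y3 -> Factor Expr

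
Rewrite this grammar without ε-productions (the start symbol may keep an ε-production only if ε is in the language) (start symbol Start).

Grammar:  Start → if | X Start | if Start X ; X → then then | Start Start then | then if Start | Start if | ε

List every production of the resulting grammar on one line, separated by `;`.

Nullable nonterminals: {X}.
ε ∉ L(G), so no ε-production is kept.
For each production, add variants omitting each subset of nullable occurrences: Start → if Start X gives if Start X | if Start.

Start → if | X Start | if Start X | if Start; X → then then | Start Start then | then if Start | Start if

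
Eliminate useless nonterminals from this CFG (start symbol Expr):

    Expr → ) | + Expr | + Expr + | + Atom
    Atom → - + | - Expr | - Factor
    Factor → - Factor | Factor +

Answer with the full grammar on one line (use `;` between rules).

Generating nonterminals: {Atom, Expr}.
Reachable from Expr after that: {Atom, Expr}.
Removed useless symbols: {Factor} and every production mentioning them.

Expr → ) | + Expr | + Expr + | + Atom; Atom → - + | - Expr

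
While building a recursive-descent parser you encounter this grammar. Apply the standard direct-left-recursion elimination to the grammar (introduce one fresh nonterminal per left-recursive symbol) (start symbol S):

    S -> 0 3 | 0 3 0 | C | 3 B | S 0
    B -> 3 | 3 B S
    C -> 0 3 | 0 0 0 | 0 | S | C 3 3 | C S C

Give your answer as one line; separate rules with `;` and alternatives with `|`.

S -> 0 3 S' | 0 3 0 S' | C S' | 3 B S'; B -> 3 | 3 B S; C -> 0 3 C' | 0 0 0 C' | 0 C' | S C'; S' -> 0 S' | ε; C' -> 3 3 C' | S C C' | ε

S, C are directly left-recursive.
For S: α = {0}, β = {0 3, 0 3 0, C, 3 B}. Rewrite as S → β S' and S' → α S' | ε.
For C: α = {3 3, S C}, β = {0 3, 0 0 0, 0, S}. Rewrite as C → β C' and C' → α C' | ε.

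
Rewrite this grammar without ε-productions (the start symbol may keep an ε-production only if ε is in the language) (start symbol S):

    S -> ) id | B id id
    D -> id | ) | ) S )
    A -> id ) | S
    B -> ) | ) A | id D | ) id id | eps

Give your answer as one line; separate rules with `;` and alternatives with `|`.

Nullable nonterminals: {B}.
ε ∉ L(G), so no ε-production is kept.
Expand every rule over subsets of its nullable positions: S → B id id gives B id id | id id.

S -> ) id | B id id | id id; D -> id | ) | ) S ); A -> id ) | S; B -> ) | ) A | id D | ) id id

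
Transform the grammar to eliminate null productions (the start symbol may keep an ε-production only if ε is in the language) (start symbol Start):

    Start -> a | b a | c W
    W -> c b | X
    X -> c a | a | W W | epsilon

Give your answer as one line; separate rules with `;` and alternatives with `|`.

Nullable nonterminals: {W, X}.
ε ∉ L(G), so no ε-production is kept.
For each production, add variants omitting each subset of nullable occurrences: Start → c W gives c W | c. X → W W gives W W | W.

Start -> a | b a | c W | c; W -> c b | X; X -> c a | a | W W | W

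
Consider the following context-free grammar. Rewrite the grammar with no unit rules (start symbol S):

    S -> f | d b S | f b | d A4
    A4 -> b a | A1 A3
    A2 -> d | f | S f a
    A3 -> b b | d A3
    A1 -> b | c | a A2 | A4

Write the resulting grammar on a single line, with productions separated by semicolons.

S -> f | d b S | f b | d A4; A4 -> b a | A1 A3; A2 -> d | f | S f a; A3 -> b b | d A3; A1 -> b a | A1 A3 | b | c | a A2

Unit pairs: A1 ⇒* {A4}.
For every A with A ⇒* B via unit rules, add B's non-unit alternatives to A; then delete every rule of the form X → Y.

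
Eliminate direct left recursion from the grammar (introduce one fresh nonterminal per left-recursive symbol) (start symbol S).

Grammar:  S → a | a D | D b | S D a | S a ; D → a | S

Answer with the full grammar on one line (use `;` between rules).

S → a S' | a D S' | D b S'; D → a | S; S' → D a S' | a S' | ε

Left recursion appears on S.
For S: α = {D a, a}, β = {a, a D, D b}. Rewrite as S → β S' and S' → α S' | ε.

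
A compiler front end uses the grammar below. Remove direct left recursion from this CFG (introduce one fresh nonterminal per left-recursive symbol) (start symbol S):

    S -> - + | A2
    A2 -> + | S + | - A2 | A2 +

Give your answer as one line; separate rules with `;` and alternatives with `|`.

S -> - + | A2; A2 -> + A2' | S + A2' | - A2 A2'; A2' -> + A2' | ε

Left recursion appears on A2.
For A2: α = {+}, β = {+, S +, - A2}. Rewrite as A2 → β A2' and A2' → α A2' | ε.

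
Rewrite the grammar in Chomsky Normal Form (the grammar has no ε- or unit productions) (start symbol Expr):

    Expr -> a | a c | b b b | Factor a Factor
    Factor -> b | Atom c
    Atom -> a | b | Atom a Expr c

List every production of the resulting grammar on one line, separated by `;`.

Expr -> a | X1 X2 | X3 Y1 | Factor Y2; Factor -> b | Atom X2; Atom -> a | b | Atom Y3; X1 -> a; X2 -> c; X3 -> b; Y1 -> X3 X3; Y2 -> X1 Factor; Y3 -> X1 Y4; Y4 -> Expr X2

Introduce a nonterminal for each terminal appearing in a rule of length ≥ 2: X1 → a, X2 → c, X3 → b.
Binarize each right-hand side of length ≥ 3 by chaining fresh nonterminals (Y1, Y2, …): affected rules were Expr → X3 X3 X3; Expr → Factor X1 Factor; Atom → Atom X1 Expr X2.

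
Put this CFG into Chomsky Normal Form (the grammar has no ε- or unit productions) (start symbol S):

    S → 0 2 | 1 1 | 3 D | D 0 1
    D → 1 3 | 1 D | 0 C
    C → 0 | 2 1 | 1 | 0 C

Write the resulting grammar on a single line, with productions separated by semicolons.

S → X1 X2 | X3 X3 | X4 D | D Y1; D → X3 X4 | X3 D | X1 C; C → 0 | X2 X3 | 1 | X1 C; X1 → 0; X2 → 2; X3 → 1; X4 → 3; Y1 → X1 X3

Introduce a nonterminal for each terminal appearing in a rule of length ≥ 2: X1 → 0, X2 → 2, X3 → 1, X4 → 3.
Binarize each right-hand side of length ≥ 3 by chaining fresh nonterminals (Y1, Y2, …): affected rules were S → D X1 X3.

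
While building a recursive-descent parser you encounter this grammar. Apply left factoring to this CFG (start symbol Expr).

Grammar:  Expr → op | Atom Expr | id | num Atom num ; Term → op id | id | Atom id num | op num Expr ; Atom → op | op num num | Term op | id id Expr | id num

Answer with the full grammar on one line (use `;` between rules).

Term has alternatives sharing prefix 'op': factor to Term → op Term1 with Term1 → id | num Expr.
Atom has alternatives sharing prefix 'op': factor to Atom → op Atom1 with Atom1 → ε | num num.
Atom has alternatives sharing prefix 'id': factor to Atom → id Atom2 with Atom2 → id Expr | num.

Expr → op | Atom Expr | id | num Atom num; Term → id | Atom id num | op Term1; Atom → Term op | op Atom1 | id Atom2; Term1 → id | num Expr; Atom1 → ε | num num; Atom2 → id Expr | num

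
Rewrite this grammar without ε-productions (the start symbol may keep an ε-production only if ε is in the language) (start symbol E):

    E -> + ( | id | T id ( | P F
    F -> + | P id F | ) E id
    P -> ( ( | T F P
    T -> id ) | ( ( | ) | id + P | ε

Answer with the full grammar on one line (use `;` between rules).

E -> + ( | id | T id ( | id ( | P F; F -> + | P id F | ) E id; P -> ( ( | T F P | F P; T -> id ) | ( ( | ) | id + P

Nullable set = {T}.
ε ∉ L(G), so no ε-production is kept.
Add the nullable-subset variants: E → T id ( gives T id ( | id (. P → T F P gives T F P | F P.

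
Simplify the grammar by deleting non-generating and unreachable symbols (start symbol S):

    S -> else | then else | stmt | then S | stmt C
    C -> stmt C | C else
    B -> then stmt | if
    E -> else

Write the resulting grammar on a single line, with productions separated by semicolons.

Generating nonterminals: {B, E, S}.
Reachable from S after that: {S}.
Removed useless symbols: {B, C, E} and every production mentioning them.

S -> else | then else | stmt | then S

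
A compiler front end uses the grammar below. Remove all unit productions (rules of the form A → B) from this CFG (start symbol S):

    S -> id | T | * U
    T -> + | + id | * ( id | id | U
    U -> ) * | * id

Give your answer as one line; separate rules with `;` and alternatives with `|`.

Unit pairs: S ⇒* {T, U}; T ⇒* {U}.
For every A with A ⇒* B via unit rules, add B's non-unit alternatives to A; then delete every rule of the form X → Y.

S -> ) * | * id | id | * U | + | + id | * ( id; T -> ) * | * id | + | + id | * ( id | id; U -> ) * | * id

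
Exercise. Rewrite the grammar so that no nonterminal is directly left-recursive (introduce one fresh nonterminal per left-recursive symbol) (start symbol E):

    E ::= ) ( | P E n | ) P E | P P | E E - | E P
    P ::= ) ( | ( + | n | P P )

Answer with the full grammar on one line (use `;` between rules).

E ::= ) ( E' | P E n E' | ) P E E' | P P E'; P ::= ) ( P' | ( + P' | n P'; E' ::= E - E' | P E' | ε; P' ::= P ) P' | ε

Directly left-recursive nonterminals: E, P.
For E: α = {E -, P}, β = {) (, P E n, ) P E, P P}. Rewrite as E → β E' and E' → α E' | ε.
For P: α = {P )}, β = {) (, ( +, n}. Rewrite as P → β P' and P' → α P' | ε.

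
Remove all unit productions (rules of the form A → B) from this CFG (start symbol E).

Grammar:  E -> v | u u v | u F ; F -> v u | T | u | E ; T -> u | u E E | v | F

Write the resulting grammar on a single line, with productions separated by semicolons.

Unit pairs: F ⇒* {E, T}; T ⇒* {E, F}.
Replace each nonterminal's rules with the union of the non-unit rules of every nonterminal it unit-derives.

E -> v | u u v | u F; F -> v | u u v | u F | v u | u | u E E; T -> v | u u v | u F | v u | u | u E E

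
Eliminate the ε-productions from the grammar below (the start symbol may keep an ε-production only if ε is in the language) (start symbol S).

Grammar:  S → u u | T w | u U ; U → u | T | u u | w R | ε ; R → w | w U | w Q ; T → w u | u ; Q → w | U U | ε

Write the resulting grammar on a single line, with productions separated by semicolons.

S → u u | T w | u U | u; U → u | T | u u | w R; R → w | w U | w Q; T → w u | u; Q → w | U U | U

Nullable nonterminals: {Q, U}.
ε ∉ L(G), so no ε-production is kept.
Add the nullable-subset variants: S → u U gives u U | u. Q → U U gives U U | U.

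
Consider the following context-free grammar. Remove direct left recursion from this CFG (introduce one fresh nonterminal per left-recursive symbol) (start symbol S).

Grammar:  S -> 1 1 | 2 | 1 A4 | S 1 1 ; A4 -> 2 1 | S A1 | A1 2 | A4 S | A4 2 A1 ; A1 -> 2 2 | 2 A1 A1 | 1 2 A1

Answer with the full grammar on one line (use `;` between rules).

Left recursion appears on S, A4.
For S: α = {1 1}, β = {1 1, 2, 1 A4}. Rewrite as S → β S' and S' → α S' | ε.
For A4: α = {S, 2 A1}, β = {2 1, S A1, A1 2}. Rewrite as A4 → β A4' and A4' → α A4' | ε.

S -> 1 1 S' | 2 S' | 1 A4 S'; A4 -> 2 1 A4' | S A1 A4' | A1 2 A4'; A1 -> 2 2 | 2 A1 A1 | 1 2 A1; S' -> 1 1 S' | ε; A4' -> S A4' | 2 A1 A4' | ε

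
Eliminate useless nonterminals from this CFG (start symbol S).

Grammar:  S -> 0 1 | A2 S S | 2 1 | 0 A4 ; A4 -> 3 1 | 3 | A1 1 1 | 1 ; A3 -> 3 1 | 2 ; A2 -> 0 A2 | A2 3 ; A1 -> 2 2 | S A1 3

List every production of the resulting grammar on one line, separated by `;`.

S -> 0 1 | 2 1 | 0 A4; A4 -> 3 1 | 3 | A1 1 1 | 1; A1 -> 2 2 | S A1 3

Generating nonterminals: {A1, A3, A4, S}.
Reachable from S after that: {A1, A4, S}.
Removed useless symbols: {A2, A3} and every production mentioning them.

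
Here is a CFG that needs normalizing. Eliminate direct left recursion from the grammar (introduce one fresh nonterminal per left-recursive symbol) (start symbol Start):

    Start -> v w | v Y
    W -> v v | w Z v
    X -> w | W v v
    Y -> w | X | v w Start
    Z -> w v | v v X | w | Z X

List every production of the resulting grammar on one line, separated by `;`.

Start -> v w | v Y; W -> v v | w Z v; X -> w | W v v; Y -> w | X | v w Start; Z -> w v Z1 | v v X Z1 | w Z1; Z1 -> X Z1 | ε

Left recursion appears on Z.
For Z: α = {X}, β = {w v, v v X, w}. Rewrite as Z → β Z1 and Z1 → α Z1 | ε.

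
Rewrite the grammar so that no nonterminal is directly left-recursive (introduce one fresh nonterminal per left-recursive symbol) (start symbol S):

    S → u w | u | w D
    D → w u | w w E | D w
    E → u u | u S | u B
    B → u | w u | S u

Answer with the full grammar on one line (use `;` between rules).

Directly left-recursive nonterminal: D.
For D: α = {w}, β = {w u, w w E}. Rewrite as D → β D' and D' → α D' | ε.

S → u w | u | w D; D → w u D' | w w E D'; E → u u | u S | u B; B → u | w u | S u; D' → w D' | ε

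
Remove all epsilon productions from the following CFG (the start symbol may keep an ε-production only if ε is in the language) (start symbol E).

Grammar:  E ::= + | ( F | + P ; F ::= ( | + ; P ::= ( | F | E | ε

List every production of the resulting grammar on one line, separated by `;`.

The nullable symbols are {P}.
ε ∉ L(G), so no ε-production is kept.

E ::= + | ( F | + P; F ::= ( | +; P ::= ( | F | E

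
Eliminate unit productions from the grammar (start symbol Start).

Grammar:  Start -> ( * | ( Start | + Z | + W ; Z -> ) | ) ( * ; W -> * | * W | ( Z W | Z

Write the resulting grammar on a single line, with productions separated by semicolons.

Unit pairs: W ⇒* {Z}.
For every A with A ⇒* B via unit rules, add B's non-unit alternatives to A; then delete every rule of the form X → Y.

Start -> ( * | ( Start | + Z | + W; Z -> ) | ) ( *; W -> ) | ) ( * | * | * W | ( Z W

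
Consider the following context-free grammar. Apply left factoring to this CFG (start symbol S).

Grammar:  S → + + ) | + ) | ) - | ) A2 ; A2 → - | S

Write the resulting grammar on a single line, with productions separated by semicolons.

S → + S' | ) S''; A2 → - | S; S' → + ) | ); S'' → - | A2

S has alternatives sharing prefix '+': factor to S → + S' with S' → + ) | ).
S has alternatives sharing prefix ')': factor to S → ) S'' with S'' → - | A2.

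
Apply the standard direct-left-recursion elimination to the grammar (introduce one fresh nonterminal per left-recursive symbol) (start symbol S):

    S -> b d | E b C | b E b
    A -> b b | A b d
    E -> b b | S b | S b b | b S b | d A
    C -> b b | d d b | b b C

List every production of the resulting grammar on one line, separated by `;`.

A is directly left-recursive.
For A: α = {b d}, β = {b b}. Rewrite as A → β A' and A' → α A' | ε.

S -> b d | E b C | b E b; A -> b b A'; E -> b b | S b | S b b | b S b | d A; C -> b b | d d b | b b C; A' -> b d A' | ε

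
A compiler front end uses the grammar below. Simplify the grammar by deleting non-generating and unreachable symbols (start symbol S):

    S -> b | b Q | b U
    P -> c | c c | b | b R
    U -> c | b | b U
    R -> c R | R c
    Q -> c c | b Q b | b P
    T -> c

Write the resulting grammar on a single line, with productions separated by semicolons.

S -> b | b Q | b U; P -> c | c c | b; U -> c | b | b U; Q -> c c | b Q b | b P

Generating nonterminals: {P, Q, S, T, U}.
Reachable from S after that: {P, Q, S, U}.
Removed useless symbols: {R, T} and every production mentioning them.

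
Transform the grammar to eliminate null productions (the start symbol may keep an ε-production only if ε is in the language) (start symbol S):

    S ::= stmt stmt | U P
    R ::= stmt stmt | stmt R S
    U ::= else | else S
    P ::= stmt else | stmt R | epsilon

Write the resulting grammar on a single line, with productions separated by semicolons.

The nullable symbols are {P}.
ε ∉ L(G), so no ε-production is kept.
Add the nullable-subset variants: S → U P gives U P | U.

S ::= stmt stmt | U P | U; R ::= stmt stmt | stmt R S; U ::= else | else S; P ::= stmt else | stmt R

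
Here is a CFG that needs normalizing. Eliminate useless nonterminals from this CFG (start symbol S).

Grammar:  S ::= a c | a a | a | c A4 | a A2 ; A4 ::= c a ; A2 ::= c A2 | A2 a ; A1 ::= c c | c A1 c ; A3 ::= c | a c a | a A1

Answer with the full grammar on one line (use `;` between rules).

S ::= a c | a a | a | c A4; A4 ::= c a

Generating nonterminals: {A1, A3, A4, S}.
Reachable from S after that: {A4, S}.
Removed useless symbols: {A1, A2, A3} and every production mentioning them.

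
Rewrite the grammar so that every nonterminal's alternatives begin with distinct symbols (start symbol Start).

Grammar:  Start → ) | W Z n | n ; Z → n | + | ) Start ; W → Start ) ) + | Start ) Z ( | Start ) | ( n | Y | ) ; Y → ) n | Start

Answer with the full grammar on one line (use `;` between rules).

Start → ) | W Z n | n; Z → n | + | ) Start; W → ( n | Y | ) | Start ) W1; Y → ) n | Start; W1 → ) + | Z ( | epsilon

W has alternatives sharing prefix 'Start )': factor to W → Start ) W1 with W1 → ) + | Z ( | ε.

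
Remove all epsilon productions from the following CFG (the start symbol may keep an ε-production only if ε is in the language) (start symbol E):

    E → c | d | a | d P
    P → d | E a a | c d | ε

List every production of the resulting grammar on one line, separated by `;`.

Nullable nonterminals: {P}.
ε ∉ L(G), so no ε-production is kept.

E → c | d | a | d P; P → d | E a a | c d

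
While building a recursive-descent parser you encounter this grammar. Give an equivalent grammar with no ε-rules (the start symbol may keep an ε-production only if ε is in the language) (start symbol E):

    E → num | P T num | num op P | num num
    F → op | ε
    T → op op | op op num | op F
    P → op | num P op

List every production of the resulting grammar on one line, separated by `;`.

E → num | P T num | num op P | num num; F → op; T → op op | op op num | op F | op; P → op | num P op

Nullable set = {F}.
ε ∉ L(G), so no ε-production is kept.
Add the nullable-subset variants: T → op F gives op F | op.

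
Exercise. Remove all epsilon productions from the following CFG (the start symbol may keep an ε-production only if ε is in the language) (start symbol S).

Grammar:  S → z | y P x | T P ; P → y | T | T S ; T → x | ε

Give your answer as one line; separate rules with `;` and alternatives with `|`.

S → z | y P x | y x | T P | T | P | ε; P → y | T | T S | S; T → x

Nullable nonterminals: {P, S, T}.
ε ∈ L(G) since S is nullable, so keep S → ε.
For each production, add variants omitting each subset of nullable occurrences: S → y P x gives y P x | y x. S → T P gives T P | T | P. P → T S gives T S | S.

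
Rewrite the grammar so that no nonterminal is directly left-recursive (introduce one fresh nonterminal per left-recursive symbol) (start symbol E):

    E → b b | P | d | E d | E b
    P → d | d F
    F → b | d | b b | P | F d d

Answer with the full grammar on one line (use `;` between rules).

E, F are directly left-recursive.
For E: α = {d, b}, β = {b b, P, d}. Rewrite as E → β E' and E' → α E' | ε.
For F: α = {d d}, β = {b, d, b b, P}. Rewrite as F → β F' and F' → α F' | ε.

E → b b E' | P E' | d E'; P → d | d F; F → b F' | d F' | b b F' | P F'; E' → d E' | b E' | ε; F' → d d F' | ε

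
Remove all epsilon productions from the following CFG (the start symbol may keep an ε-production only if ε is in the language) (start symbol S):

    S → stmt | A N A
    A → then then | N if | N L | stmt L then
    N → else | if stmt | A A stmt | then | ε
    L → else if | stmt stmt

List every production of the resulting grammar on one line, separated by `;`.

S → stmt | A N A | A A; A → then then | N if | if | N L | L | stmt L then; N → else | if stmt | A A stmt | then; L → else if | stmt stmt

Nullable set = {N}.
ε ∉ L(G), so no ε-production is kept.
Expand every rule over subsets of its nullable positions: S → A N A gives A N A | A A. A → N if gives N if | if. A → N L gives N L | L.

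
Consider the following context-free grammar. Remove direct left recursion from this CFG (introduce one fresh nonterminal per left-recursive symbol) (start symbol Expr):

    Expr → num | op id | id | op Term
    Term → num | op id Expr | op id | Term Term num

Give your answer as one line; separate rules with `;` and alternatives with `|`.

Left recursion appears on Term.
For Term: α = {Term num}, β = {num, op id Expr, op id}. Rewrite as Term → β Term1 and Term1 → α Term1 | ε.

Expr → num | op id | id | op Term; Term → num Term1 | op id Expr Term1 | op id Term1; Term1 → Term num Term1 | epsilon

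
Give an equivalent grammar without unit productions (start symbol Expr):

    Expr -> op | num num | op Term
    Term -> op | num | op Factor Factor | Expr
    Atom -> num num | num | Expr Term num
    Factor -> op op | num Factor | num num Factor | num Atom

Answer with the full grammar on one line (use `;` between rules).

Unit pairs: Term ⇒* {Expr}.
Replace each nonterminal's rules with the union of the non-unit rules of every nonterminal it unit-derives.

Expr -> op | num num | op Term; Term -> op | num | op Factor Factor | num num | op Term; Atom -> num num | num | Expr Term num; Factor -> op op | num Factor | num num Factor | num Atom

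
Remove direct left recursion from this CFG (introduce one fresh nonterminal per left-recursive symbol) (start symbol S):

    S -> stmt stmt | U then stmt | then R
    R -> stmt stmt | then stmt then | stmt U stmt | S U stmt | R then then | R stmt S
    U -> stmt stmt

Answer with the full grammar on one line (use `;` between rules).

Directly left-recursive nonterminal: R.
For R: α = {then then, stmt S}, β = {stmt stmt, then stmt then, stmt U stmt, S U stmt}. Rewrite as R → β R' and R' → α R' | ε.

S -> stmt stmt | U then stmt | then R; R -> stmt stmt R' | then stmt then R' | stmt U stmt R' | S U stmt R'; U -> stmt stmt; R' -> then then R' | stmt S R' | eps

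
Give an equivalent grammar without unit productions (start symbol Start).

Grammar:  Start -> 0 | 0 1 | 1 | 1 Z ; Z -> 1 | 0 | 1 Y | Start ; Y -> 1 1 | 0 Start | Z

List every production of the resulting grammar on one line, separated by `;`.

Start -> 0 | 0 1 | 1 | 1 Z; Z -> 1 | 0 | 1 Y | 0 1 | 1 Z; Y -> 1 | 0 | 1 Y | 0 1 | 1 Z | 1 1 | 0 Start

Unit pairs: Y ⇒* {Start, Z}; Z ⇒* {Start}.
Replace each nonterminal's rules with the union of the non-unit rules of every nonterminal it unit-derives.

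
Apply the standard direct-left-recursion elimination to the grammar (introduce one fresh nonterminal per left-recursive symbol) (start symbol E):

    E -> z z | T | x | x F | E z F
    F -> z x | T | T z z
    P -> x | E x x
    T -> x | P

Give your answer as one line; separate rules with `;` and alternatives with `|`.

E -> z z E' | T E' | x E' | x F E'; F -> z x | T | T z z; P -> x | E x x; T -> x | P; E' -> z F E' | ε

Directly left-recursive nonterminal: E.
For E: α = {z F}, β = {z z, T, x, x F}. Rewrite as E → β E' and E' → α E' | ε.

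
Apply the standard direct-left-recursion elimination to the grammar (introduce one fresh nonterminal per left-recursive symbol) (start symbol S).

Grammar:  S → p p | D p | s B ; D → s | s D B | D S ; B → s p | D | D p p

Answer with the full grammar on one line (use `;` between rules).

S → p p | D p | s B; D → s D' | s D B D'; B → s p | D | D p p; D' → S D' | eps

D is directly left-recursive.
For D: α = {S}, β = {s, s D B}. Rewrite as D → β D' and D' → α D' | ε.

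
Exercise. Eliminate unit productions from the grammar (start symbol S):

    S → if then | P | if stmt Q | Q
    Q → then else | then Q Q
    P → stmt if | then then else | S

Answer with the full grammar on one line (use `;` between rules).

S → if then | if stmt Q | stmt if | then then else | then else | then Q Q; Q → then else | then Q Q; P → if then | if stmt Q | stmt if | then then else | then else | then Q Q

Unit pairs: P ⇒* {Q, S}; S ⇒* {P, Q}.
For each unit pair (A, B), copy every non-unit production of B to A, then drop all unit productions.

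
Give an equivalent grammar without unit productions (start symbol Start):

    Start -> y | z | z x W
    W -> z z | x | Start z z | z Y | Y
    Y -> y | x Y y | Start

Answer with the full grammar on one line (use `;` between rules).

Unit pairs: W ⇒* {Start, Y}; Y ⇒* {Start}.
For every A with A ⇒* B via unit rules, add B's non-unit alternatives to A; then delete every rule of the form X → Y.

Start -> y | z | z x W; W -> y | z | z x W | x Y y | z z | x | Start z z | z Y; Y -> y | z | z x W | x Y y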